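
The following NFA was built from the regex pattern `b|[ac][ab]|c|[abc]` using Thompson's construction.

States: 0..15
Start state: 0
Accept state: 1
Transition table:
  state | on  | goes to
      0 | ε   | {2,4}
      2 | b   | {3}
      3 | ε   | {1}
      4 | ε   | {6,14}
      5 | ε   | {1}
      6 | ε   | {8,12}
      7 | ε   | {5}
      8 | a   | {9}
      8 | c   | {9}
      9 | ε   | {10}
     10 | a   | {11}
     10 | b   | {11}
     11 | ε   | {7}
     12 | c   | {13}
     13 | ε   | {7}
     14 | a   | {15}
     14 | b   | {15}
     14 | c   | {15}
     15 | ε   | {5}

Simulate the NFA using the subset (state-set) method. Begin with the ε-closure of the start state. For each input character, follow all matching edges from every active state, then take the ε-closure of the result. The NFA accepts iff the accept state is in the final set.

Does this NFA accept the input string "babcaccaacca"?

start: ε-closure({0}) = {0,2,4,6,8,12,14}
'b' @ 1: {1,3,5,15}  ✓accept
'a' @ 2: {}  — no active states
rest 'bcaccaacca' ignored (set empty)
end set {} — state 1 not in

Answer: REJECT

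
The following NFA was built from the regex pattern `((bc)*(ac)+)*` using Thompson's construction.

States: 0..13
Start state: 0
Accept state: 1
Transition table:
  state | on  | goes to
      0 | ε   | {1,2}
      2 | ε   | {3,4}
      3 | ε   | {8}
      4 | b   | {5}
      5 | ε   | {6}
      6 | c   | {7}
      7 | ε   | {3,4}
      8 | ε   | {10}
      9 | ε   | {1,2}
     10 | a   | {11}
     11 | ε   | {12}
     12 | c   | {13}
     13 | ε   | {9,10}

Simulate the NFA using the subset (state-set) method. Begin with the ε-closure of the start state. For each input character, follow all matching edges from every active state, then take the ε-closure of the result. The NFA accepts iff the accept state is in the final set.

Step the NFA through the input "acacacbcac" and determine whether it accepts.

Answer: ACCEPT

Steps:
initial (ε-close {0}): {0,1,2,3,4,8,10}
'a' @ 1: {11,12}
'c' @ 2: {1,2,3,4,8,9,10,13}  (accept∈set)
'a' @ 3: {11,12}
'c' @ 4: {1,2,3,4,8,9,10,13}  (accept∈set)
'a' @ 5: {11,12}
'c' @ 6: {1,2,3,4,8,9,10,13}  (accept∈set)
'b' @ 7: {5,6}
'c' @ 8: {3,4,7,8,10}
'a' @ 9: {11,12}
'c' @ 10: {1,2,3,4,8,9,10,13}  (accept∈set)
after full input: {1,2,3,4,8,9,10,13}  (accept=1 in)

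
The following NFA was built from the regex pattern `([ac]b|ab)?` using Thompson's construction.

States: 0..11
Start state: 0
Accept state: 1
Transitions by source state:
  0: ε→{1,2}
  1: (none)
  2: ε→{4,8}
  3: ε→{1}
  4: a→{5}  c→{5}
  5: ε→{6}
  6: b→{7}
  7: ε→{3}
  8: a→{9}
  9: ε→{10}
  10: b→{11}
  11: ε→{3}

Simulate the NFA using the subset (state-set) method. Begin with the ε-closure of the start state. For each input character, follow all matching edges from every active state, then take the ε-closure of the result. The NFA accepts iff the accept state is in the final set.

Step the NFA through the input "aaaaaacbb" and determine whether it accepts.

initial (ε-close {0}): {0,1,2,4,8}
'a' @ 1: {5,6,9,10}
'a' @ 2: {}  — no active states
rest 'aaaacbb' ignored (set empty)
end set {} — state 1 not in

Answer: REJECT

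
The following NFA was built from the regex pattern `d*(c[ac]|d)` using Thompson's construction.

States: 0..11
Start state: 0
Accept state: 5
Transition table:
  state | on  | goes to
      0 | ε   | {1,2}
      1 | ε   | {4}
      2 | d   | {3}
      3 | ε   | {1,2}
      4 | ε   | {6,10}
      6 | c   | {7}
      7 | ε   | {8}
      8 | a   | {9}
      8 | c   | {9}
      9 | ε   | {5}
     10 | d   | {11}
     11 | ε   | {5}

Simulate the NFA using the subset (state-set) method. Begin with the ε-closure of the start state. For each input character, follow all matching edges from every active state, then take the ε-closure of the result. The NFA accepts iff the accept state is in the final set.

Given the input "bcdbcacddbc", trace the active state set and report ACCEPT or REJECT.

Answer: REJECT

Trace:
initial (ε-close {0}): {0,1,2,4,6,10}
'b' @ 1: {}  — dead — no transitions
rest 'cdbcacddbc' ignored (set empty)
end set {} — state 5 not in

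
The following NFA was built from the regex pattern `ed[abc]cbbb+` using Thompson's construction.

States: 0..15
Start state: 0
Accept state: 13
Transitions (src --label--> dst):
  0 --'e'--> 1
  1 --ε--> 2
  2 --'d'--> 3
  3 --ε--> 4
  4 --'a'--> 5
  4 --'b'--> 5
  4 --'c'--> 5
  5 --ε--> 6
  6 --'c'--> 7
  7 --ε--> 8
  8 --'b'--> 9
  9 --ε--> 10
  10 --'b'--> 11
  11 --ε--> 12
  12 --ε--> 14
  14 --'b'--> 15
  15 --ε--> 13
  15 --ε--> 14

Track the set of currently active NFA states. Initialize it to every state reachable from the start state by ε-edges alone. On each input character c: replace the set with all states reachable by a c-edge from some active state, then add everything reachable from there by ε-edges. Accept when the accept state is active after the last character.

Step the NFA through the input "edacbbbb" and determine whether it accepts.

Answer: ACCEPT

Derivation:
initial (ε-close {0}): {0}
'e' @ 1: {1,2}
'd' @ 2: {3,4}
'a' @ 3: {5,6}
'c' @ 4: {7,8}
'b' @ 5: {9,10}
'b' @ 6: {11,12,14}
'b' @ 7: {13,14,15}  [accepting]
'b' @ 8: {13,14,15}  [accepting]
final: {13,14,15}; accept 13 in set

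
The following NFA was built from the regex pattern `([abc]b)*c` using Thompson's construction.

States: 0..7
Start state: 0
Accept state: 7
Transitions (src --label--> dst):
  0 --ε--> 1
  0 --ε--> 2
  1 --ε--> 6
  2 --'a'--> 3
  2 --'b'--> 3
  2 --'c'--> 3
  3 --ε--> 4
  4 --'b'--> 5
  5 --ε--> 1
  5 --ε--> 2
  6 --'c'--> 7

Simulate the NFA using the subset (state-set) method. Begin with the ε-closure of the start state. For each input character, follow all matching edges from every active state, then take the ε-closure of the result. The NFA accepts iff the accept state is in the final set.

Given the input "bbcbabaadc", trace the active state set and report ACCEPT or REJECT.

start: ε-closure({0}) = {0,1,2,6}
'b' @ 1: {3,4}
'b' @ 2: {1,2,5,6}
'c' @ 3: {3,4,7}  [accepting]
'b' @ 4: {1,2,5,6}
'a' @ 5: {3,4}
'b' @ 6: {1,2,5,6}
'a' @ 7: {3,4}
'a' @ 8: {}  — no active states
rest 'dc' ignored (set empty)
final: {}; accept 7 not in set

Answer: REJECT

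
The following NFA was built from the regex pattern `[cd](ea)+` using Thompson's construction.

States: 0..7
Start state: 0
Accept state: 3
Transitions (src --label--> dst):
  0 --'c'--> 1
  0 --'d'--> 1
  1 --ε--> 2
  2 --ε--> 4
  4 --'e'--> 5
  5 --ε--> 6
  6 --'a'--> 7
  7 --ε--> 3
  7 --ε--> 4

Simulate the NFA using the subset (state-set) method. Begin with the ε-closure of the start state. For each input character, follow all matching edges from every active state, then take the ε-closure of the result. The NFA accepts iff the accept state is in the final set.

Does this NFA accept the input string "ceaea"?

S₀ = ε-closure({0}) = {0}
'c' @ 1: {1,2,4}
'e' @ 2: {5,6}
'a' @ 3: {3,4,7}  ✓accept
'e' @ 4: {5,6}
'a' @ 5: {3,4,7}  ✓accept
end set {3,4,7} — state 3 in

Answer: ACCEPT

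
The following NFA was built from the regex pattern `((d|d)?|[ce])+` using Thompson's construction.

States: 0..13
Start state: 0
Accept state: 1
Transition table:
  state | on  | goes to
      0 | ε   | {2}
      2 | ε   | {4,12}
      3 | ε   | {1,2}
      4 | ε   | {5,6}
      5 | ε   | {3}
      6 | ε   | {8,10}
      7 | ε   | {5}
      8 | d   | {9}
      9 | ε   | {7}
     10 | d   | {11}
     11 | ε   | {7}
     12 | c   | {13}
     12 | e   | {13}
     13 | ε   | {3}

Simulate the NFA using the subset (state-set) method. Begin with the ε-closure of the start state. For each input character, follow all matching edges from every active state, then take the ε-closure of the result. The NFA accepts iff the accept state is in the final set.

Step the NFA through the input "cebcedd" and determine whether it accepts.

S₀ = ε-closure({0}) = {0,1,2,3,4,5,6,8,10,12}
'c' @ 1: {1,2,3,4,5,6,8,10,12,13}  ✓accept
'e' @ 2: {1,2,3,4,5,6,8,10,12,13}  ✓accept
'b' @ 3: {}  — no active states
rest 'cedd' ignored (set empty)
after full input: {}  (accept=1 not in)

Answer: REJECT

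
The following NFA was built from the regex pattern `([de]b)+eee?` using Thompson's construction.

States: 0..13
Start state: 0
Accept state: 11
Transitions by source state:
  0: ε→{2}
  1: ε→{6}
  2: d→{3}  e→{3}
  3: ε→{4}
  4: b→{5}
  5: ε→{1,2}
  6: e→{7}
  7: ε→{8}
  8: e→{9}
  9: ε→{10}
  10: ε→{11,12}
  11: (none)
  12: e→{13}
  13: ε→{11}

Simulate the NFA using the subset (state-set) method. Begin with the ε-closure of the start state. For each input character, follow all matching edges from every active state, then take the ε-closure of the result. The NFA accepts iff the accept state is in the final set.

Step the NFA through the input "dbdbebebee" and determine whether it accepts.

S₀ = ε-closure({0}) = {0,2}
'd' @ 1: {3,4}
'b' @ 2: {1,2,5,6}
'd' @ 3: {3,4}
'b' @ 4: {1,2,5,6}
'e' @ 5: {3,4,7,8}
'b' @ 6: {1,2,5,6}
'e' @ 7: {3,4,7,8}
'b' @ 8: {1,2,5,6}
'e' @ 9: {3,4,7,8}
'e' @ 10: {9,10,11,12}  [accepting]
final: {9,10,11,12}; accept 11 in set

Answer: ACCEPT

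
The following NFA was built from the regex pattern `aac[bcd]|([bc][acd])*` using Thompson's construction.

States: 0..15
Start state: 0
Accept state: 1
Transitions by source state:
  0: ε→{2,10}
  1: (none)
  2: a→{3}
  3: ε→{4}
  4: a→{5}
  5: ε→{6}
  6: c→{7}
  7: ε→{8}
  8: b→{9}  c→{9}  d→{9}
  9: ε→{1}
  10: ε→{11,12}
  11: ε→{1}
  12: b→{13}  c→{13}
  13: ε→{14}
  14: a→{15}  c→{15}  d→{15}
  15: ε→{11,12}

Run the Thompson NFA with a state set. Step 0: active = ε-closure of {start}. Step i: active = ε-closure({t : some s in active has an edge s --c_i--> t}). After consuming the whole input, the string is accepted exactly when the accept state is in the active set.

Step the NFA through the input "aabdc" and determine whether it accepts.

start: ε-closure({0}) = {0,1,2,10,11,12}
'a' @ 1: {3,4}
'a' @ 2: {5,6}
'b' @ 3: {}  — dead — no transitions
rest 'dc' ignored (set empty)
final: {}; accept 1 not in set

Answer: REJECT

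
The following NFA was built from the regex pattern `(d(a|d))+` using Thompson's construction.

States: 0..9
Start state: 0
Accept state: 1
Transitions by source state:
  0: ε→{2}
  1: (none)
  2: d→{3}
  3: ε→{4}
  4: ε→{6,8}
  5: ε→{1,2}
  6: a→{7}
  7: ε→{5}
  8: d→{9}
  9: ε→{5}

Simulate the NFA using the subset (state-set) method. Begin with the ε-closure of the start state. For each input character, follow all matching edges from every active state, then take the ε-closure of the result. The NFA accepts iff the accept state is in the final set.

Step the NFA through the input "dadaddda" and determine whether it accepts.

Answer: ACCEPT

Derivation:
S₀ = ε-closure({0}) = {0,2}
'd' @ 1: {3,4,6,8}
'a' @ 2: {1,2,5,7}  ✓accept
'd' @ 3: {3,4,6,8}
'a' @ 4: {1,2,5,7}  ✓accept
'd' @ 5: {3,4,6,8}
'd' @ 6: {1,2,5,9}  ✓accept
'd' @ 7: {3,4,6,8}
'a' @ 8: {1,2,5,7}  ✓accept
final: {1,2,5,7}; accept 1 in set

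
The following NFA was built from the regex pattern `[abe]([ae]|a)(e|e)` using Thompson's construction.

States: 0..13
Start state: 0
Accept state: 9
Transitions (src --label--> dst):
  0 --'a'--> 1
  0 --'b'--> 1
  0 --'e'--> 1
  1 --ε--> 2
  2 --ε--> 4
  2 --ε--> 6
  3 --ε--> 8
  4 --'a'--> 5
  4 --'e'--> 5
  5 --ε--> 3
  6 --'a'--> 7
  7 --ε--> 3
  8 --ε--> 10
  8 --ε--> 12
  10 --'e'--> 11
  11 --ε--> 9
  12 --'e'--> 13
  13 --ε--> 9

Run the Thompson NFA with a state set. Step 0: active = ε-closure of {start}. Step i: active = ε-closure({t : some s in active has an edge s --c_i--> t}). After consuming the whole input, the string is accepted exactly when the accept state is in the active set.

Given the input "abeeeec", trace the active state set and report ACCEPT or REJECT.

initial (ε-close {0}): {0}
'a' @ 1: {1,2,4,6}
'b' @ 2: {}  — state set empty
rest 'eeeec' ignored (set empty)
after full input: {}  (accept=9 not in)

Answer: REJECT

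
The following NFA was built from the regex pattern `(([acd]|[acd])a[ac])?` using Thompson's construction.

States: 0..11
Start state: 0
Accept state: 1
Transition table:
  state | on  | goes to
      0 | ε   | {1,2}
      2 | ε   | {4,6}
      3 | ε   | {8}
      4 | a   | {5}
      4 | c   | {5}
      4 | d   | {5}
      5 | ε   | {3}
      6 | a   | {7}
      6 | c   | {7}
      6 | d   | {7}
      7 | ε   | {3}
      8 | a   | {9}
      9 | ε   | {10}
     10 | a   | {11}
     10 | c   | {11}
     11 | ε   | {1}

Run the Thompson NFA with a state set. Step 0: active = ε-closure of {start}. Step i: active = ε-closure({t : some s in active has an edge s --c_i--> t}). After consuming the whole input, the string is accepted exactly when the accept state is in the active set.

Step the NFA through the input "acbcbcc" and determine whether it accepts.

start: ε-closure({0}) = {0,1,2,4,6}
'a' @ 1: {3,5,7,8}
'c' @ 2: {}  — no active states
rest 'bcbcc' ignored (set empty)
end set {} — state 1 not in

Answer: REJECT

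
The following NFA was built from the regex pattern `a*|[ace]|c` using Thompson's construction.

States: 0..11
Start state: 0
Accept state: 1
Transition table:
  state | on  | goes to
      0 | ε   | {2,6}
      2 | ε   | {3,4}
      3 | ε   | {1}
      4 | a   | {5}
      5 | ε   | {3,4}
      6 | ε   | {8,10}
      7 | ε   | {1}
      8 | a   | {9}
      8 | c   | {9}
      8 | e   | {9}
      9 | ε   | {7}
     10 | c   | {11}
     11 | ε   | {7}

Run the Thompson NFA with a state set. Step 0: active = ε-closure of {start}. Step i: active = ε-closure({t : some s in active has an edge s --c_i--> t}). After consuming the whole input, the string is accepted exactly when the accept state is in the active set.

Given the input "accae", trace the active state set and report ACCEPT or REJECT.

initial (ε-close {0}): {0,1,2,3,4,6,8,10}
'a' @ 1: {1,3,4,5,7,9}  [accepting]
'c' @ 2: {}  — no active states
rest 'cae' ignored (set empty)
final: {}; accept 1 not in set

Answer: REJECT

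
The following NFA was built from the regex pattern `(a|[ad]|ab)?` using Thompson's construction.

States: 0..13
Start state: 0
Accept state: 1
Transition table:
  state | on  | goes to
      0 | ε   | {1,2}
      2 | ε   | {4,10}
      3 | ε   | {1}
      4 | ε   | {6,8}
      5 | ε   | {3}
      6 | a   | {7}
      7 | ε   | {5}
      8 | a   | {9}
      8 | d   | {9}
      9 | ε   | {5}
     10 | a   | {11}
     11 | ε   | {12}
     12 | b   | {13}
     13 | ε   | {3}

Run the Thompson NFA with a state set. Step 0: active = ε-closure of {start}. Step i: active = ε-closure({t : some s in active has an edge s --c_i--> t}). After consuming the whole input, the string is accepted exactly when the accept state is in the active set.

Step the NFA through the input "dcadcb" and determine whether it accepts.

S₀ = ε-closure({0}) = {0,1,2,4,6,8,10}
'd' @ 1: {1,3,5,9}  (accept∈set)
'c' @ 2: {}  — state set empty
rest 'adcb' ignored (set empty)
end set {} — state 1 not in

Answer: REJECT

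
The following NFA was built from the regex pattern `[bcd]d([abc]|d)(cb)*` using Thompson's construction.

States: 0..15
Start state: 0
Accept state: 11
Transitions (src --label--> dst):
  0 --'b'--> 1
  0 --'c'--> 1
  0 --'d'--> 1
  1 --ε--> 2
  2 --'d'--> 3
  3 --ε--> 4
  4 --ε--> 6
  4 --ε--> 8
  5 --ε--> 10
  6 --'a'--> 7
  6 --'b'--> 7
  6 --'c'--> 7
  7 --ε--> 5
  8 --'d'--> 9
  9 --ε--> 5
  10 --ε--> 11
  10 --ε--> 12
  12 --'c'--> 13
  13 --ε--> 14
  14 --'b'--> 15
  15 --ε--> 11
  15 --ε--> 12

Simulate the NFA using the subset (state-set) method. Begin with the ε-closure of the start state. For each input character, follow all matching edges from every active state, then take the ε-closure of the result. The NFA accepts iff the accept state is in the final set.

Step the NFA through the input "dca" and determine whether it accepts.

S₀ = ε-closure({0}) = {0}
'd' @ 1: {1,2}
'c' @ 2: {}  — state set empty
rest 'a' ignored (set empty)
final: {}; accept 11 not in set

Answer: REJECT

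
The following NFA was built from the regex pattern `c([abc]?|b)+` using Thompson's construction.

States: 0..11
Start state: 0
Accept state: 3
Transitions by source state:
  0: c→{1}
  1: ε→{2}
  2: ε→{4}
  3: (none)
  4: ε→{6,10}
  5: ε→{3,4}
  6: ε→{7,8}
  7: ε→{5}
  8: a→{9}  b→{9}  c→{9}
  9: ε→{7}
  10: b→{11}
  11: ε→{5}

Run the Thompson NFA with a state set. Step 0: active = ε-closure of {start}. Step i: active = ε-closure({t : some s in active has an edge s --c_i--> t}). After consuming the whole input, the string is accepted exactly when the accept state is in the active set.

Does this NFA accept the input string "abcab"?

S₀ = ε-closure({0}) = {0}
'a' @ 1: {}  — dead — no transitions
rest 'bcab' ignored (set empty)
after full input: {}  (accept=3 not in)

Answer: REJECT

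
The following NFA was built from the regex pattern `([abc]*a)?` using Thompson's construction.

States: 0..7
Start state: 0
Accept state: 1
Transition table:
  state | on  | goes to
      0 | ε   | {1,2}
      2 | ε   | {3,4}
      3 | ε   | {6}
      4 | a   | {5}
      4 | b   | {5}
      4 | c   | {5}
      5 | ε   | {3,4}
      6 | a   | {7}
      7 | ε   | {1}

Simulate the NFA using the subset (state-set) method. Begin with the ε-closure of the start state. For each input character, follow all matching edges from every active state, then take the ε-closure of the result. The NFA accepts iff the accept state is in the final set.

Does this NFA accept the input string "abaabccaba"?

start: ε-closure({0}) = {0,1,2,3,4,6}
'a' @ 1: {1,3,4,5,6,7}  ✓accept
'b' @ 2: {3,4,5,6}
'a' @ 3: {1,3,4,5,6,7}  ✓accept
'a' @ 4: {1,3,4,5,6,7}  ✓accept
'b' @ 5: {3,4,5,6}
'c' @ 6: {3,4,5,6}
'c' @ 7: {3,4,5,6}
'a' @ 8: {1,3,4,5,6,7}  ✓accept
'b' @ 9: {3,4,5,6}
'a' @ 10: {1,3,4,5,6,7}  ✓accept
end set {1,3,4,5,6,7} — state 1 in

Answer: ACCEPT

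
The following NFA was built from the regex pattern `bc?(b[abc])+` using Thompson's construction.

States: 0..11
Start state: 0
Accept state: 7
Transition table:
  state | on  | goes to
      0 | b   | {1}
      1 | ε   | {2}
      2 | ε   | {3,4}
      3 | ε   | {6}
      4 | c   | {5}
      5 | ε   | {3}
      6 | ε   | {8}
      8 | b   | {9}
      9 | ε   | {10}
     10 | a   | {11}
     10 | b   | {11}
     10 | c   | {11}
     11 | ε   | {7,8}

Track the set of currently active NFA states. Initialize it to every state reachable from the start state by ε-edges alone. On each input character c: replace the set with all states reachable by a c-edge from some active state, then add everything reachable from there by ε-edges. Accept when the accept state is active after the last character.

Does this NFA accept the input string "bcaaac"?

Answer: REJECT

Trace:
initial (ε-close {0}): {0}
'b' @ 1: {1,2,3,4,6,8}
'c' @ 2: {3,5,6,8}
'a' @ 3: {}  — dead — no transitions
rest 'aac' ignored (set empty)
after full input: {}  (accept=7 not in)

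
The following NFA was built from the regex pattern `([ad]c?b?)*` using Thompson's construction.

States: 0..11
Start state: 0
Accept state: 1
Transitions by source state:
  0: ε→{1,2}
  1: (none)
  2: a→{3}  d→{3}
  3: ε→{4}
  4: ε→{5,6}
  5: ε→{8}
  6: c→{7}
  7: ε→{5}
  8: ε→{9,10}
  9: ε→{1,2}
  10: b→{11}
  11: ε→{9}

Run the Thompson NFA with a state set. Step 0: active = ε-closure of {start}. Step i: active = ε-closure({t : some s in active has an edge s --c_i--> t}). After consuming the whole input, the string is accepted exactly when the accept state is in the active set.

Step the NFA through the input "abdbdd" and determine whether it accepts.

S₀ = ε-closure({0}) = {0,1,2}
'a' @ 1: {1,2,3,4,5,6,8,9,10}  [accepting]
'b' @ 2: {1,2,9,11}  [accepting]
'd' @ 3: {1,2,3,4,5,6,8,9,10}  [accepting]
'b' @ 4: {1,2,9,11}  [accepting]
'd' @ 5: {1,2,3,4,5,6,8,9,10}  [accepting]
'd' @ 6: {1,2,3,4,5,6,8,9,10}  [accepting]
end set {1,2,3,4,5,6,8,9,10} — state 1 in

Answer: ACCEPT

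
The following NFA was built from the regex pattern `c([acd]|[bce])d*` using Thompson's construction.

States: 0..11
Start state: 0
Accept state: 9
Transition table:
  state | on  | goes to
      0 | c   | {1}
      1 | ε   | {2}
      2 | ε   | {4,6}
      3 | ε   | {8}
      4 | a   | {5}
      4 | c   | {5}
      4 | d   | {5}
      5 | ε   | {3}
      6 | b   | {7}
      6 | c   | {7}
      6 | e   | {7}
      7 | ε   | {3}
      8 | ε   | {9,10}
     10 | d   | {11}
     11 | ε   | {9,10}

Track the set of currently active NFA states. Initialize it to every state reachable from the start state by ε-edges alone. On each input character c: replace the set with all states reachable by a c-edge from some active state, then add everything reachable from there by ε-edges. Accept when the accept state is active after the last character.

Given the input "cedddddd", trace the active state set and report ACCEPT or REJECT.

Answer: ACCEPT

Trace:
initial (ε-close {0}): {0}
'c' @ 1: {1,2,4,6}
'e' @ 2: {3,7,8,9,10}  ✓accept
'd' @ 3: {9,10,11}  ✓accept
'd' @ 4: {9,10,11}  ✓accept
'd' @ 5: {9,10,11}  ✓accept
'd' @ 6: {9,10,11}  ✓accept
'd' @ 7: {9,10,11}  ✓accept
'd' @ 8: {9,10,11}  ✓accept
after full input: {9,10,11}  (accept=9 in)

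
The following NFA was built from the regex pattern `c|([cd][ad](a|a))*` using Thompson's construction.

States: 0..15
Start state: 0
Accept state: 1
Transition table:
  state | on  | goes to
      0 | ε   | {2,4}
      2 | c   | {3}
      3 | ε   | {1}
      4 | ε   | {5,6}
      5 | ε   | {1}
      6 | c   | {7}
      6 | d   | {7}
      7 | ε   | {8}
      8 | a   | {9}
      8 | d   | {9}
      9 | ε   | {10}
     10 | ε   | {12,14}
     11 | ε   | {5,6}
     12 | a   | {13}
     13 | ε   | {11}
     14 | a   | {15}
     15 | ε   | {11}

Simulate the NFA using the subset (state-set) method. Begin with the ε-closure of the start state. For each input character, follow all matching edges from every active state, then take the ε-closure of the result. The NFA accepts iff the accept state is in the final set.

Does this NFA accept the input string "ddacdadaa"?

start: ε-closure({0}) = {0,1,2,4,5,6}
'd' @ 1: {7,8}
'd' @ 2: {9,10,12,14}
'a' @ 3: {1,5,6,11,13,15}  [accepting]
'c' @ 4: {7,8}
'd' @ 5: {9,10,12,14}
'a' @ 6: {1,5,6,11,13,15}  [accepting]
'd' @ 7: {7,8}
'a' @ 8: {9,10,12,14}
'a' @ 9: {1,5,6,11,13,15}  [accepting]
after full input: {1,5,6,11,13,15}  (accept=1 in)

Answer: ACCEPT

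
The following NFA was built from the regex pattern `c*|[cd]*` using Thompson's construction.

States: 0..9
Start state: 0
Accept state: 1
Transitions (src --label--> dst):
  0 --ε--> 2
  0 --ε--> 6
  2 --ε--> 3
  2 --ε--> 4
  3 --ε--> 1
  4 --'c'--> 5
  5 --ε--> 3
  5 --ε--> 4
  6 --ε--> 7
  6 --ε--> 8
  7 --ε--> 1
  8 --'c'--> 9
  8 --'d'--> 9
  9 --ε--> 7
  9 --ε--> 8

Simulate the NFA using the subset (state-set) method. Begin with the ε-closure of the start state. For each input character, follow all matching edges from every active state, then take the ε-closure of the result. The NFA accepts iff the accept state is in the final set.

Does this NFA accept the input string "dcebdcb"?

Answer: REJECT

Derivation:
initial (ε-close {0}): {0,1,2,3,4,6,7,8}
'd' @ 1: {1,7,8,9}  (accept∈set)
'c' @ 2: {1,7,8,9}  (accept∈set)
'e' @ 3: {}  — no active states
rest 'bdcb' ignored (set empty)
final: {}; accept 1 not in set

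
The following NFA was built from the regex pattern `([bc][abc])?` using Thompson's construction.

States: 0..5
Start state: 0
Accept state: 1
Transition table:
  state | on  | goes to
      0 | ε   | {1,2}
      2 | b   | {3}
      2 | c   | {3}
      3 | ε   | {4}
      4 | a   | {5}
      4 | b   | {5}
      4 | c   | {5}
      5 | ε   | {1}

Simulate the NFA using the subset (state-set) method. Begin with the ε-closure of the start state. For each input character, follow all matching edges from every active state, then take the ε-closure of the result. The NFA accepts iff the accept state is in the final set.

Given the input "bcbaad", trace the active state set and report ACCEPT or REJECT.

start: ε-closure({0}) = {0,1,2}
'b' @ 1: {3,4}
'c' @ 2: {1,5}  [accepting]
'b' @ 3: {}  — state set empty
rest 'aad' ignored (set empty)
end set {} — state 1 not in

Answer: REJECT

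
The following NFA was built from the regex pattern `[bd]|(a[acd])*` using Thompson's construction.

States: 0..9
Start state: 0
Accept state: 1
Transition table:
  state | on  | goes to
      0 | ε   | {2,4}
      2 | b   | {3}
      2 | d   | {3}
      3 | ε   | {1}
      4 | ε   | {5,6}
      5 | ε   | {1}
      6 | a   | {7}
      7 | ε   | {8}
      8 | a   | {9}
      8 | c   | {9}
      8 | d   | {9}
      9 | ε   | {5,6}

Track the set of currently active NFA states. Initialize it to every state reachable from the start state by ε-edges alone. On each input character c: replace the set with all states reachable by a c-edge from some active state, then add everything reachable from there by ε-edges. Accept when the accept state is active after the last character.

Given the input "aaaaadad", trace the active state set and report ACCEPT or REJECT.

start: ε-closure({0}) = {0,1,2,4,5,6}
'a' @ 1: {7,8}
'a' @ 2: {1,5,6,9}  ✓accept
'a' @ 3: {7,8}
'a' @ 4: {1,5,6,9}  ✓accept
'a' @ 5: {7,8}
'd' @ 6: {1,5,6,9}  ✓accept
'a' @ 7: {7,8}
'd' @ 8: {1,5,6,9}  ✓accept
final: {1,5,6,9}; accept 1 in set

Answer: ACCEPT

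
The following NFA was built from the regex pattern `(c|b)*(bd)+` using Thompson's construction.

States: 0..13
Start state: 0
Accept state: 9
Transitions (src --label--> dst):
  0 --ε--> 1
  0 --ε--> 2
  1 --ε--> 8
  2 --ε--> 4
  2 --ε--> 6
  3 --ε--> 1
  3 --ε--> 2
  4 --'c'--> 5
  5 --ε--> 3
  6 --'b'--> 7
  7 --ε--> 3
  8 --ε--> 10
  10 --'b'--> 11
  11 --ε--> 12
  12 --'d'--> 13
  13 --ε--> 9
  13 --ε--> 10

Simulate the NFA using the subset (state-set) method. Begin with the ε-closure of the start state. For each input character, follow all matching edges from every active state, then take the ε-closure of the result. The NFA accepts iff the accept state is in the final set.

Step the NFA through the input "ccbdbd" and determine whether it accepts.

Answer: ACCEPT

Derivation:
initial (ε-close {0}): {0,1,2,4,6,8,10}
'c' @ 1: {1,2,3,4,5,6,8,10}
'c' @ 2: {1,2,3,4,5,6,8,10}
'b' @ 3: {1,2,3,4,6,7,8,10,11,12}
'd' @ 4: {9,10,13}  (accept∈set)
'b' @ 5: {11,12}
'd' @ 6: {9,10,13}  (accept∈set)
end set {9,10,13} — state 9 in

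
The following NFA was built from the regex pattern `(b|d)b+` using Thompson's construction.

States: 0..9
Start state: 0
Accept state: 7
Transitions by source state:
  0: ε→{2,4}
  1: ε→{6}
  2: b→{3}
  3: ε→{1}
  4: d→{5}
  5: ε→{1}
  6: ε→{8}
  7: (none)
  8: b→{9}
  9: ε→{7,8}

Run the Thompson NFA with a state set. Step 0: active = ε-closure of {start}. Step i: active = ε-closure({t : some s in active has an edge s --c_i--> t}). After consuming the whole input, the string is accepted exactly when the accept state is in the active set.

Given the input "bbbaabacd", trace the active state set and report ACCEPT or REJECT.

Answer: REJECT

Steps:
initial (ε-close {0}): {0,2,4}
'b' @ 1: {1,3,6,8}
'b' @ 2: {7,8,9}  ✓accept
'b' @ 3: {7,8,9}  ✓accept
'a' @ 4: {}  — dead — no transitions
rest 'abacd' ignored (set empty)
after full input: {}  (accept=7 not in)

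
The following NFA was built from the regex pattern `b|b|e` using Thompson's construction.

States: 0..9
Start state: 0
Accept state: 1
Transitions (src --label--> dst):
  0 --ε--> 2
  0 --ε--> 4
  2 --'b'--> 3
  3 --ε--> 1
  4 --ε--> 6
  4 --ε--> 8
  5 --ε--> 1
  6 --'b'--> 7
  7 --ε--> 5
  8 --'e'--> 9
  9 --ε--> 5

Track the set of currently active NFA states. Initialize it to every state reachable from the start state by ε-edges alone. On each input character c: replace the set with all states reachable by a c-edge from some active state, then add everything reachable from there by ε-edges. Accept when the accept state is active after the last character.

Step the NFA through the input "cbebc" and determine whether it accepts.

Answer: REJECT

Trace:
start: ε-closure({0}) = {0,2,4,6,8}
'c' @ 1: {}  — no active states
rest 'bebc' ignored (set empty)
final: {}; accept 1 not in set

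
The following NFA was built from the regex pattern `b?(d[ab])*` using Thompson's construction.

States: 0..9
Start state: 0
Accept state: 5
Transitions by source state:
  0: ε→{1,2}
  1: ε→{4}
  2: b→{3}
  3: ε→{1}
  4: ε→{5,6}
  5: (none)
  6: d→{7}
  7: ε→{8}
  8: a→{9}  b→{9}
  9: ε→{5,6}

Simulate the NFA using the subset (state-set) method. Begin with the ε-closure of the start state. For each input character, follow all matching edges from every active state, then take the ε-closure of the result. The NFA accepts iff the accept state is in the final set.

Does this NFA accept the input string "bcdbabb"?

start: ε-closure({0}) = {0,1,2,4,5,6}
'b' @ 1: {1,3,4,5,6}  ✓accept
'c' @ 2: {}  — state set empty
rest 'dbabb' ignored (set empty)
final: {}; accept 5 not in set

Answer: REJECT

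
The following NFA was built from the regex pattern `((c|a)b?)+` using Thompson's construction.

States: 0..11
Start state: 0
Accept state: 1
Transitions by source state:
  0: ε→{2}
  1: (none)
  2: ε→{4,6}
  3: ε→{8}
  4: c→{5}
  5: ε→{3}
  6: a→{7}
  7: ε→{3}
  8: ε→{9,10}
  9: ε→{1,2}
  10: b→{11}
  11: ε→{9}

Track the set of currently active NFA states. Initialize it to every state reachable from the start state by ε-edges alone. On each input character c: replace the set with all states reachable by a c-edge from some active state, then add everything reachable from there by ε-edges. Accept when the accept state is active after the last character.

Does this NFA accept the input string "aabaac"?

start: ε-closure({0}) = {0,2,4,6}
'a' @ 1: {1,2,3,4,6,7,8,9,10}  [accepting]
'a' @ 2: {1,2,3,4,6,7,8,9,10}  [accepting]
'b' @ 3: {1,2,4,6,9,11}  [accepting]
'a' @ 4: {1,2,3,4,6,7,8,9,10}  [accepting]
'a' @ 5: {1,2,3,4,6,7,8,9,10}  [accepting]
'c' @ 6: {1,2,3,4,5,6,8,9,10}  [accepting]
after full input: {1,2,3,4,5,6,8,9,10}  (accept=1 in)

Answer: ACCEPT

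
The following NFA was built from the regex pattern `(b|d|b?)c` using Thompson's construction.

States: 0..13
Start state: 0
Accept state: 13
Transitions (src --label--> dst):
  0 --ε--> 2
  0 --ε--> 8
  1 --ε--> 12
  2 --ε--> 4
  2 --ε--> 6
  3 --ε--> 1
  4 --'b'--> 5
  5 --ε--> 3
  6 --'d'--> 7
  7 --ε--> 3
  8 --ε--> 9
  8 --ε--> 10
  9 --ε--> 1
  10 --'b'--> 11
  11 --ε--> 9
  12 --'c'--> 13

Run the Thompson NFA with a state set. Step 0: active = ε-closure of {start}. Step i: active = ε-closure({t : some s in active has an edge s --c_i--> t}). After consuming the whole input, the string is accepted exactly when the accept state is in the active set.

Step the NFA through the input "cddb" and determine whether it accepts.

Answer: REJECT

Trace:
S₀ = ε-closure({0}) = {0,1,2,4,6,8,9,10,12}
'c' @ 1: {13}  (accept∈set)
'd' @ 2: {}  — no active states
rest 'db' ignored (set empty)
end set {} — state 13 not in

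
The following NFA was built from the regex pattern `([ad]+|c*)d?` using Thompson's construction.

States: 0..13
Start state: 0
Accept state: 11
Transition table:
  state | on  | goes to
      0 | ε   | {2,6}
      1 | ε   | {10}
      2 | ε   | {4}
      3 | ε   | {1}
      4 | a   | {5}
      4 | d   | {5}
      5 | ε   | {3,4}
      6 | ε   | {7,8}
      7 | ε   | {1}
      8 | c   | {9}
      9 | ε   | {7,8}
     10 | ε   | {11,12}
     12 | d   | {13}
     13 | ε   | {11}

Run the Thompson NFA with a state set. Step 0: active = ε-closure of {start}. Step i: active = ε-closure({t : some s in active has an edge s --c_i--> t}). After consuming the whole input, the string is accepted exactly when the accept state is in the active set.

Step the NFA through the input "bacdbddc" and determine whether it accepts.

Answer: REJECT

Trace:
S₀ = ε-closure({0}) = {0,1,2,4,6,7,8,10,11,12}
'b' @ 1: {}  — no active states
rest 'acdbddc' ignored (set empty)
end set {} — state 11 not in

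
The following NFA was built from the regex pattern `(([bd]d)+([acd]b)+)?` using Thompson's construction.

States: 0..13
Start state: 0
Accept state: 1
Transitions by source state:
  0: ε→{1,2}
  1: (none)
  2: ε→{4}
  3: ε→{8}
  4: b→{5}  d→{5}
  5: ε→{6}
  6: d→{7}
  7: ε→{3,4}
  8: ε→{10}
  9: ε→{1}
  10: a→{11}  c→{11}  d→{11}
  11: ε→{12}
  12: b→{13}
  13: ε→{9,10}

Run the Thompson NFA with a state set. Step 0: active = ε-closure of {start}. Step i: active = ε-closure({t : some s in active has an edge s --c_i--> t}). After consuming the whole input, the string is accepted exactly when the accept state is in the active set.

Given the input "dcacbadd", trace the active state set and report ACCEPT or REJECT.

Answer: REJECT

Derivation:
S₀ = ε-closure({0}) = {0,1,2,4}
'd' @ 1: {5,6}
'c' @ 2: {}  — no active states
rest 'acbadd' ignored (set empty)
after full input: {}  (accept=1 not in)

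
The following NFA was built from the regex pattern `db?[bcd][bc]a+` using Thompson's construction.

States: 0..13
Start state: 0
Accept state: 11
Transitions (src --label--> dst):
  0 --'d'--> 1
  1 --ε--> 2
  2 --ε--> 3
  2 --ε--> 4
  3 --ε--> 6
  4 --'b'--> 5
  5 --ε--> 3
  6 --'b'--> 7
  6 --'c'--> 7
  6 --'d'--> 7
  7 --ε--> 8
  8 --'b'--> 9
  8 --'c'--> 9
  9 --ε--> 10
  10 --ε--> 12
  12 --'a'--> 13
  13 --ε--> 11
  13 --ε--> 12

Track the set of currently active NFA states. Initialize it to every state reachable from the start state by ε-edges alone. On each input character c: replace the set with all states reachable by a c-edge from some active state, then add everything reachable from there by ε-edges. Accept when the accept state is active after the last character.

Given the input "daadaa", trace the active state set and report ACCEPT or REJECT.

start: ε-closure({0}) = {0}
'd' @ 1: {1,2,3,4,6}
'a' @ 2: {}  — state set empty
rest 'adaa' ignored (set empty)
final: {}; accept 11 not in set

Answer: REJECT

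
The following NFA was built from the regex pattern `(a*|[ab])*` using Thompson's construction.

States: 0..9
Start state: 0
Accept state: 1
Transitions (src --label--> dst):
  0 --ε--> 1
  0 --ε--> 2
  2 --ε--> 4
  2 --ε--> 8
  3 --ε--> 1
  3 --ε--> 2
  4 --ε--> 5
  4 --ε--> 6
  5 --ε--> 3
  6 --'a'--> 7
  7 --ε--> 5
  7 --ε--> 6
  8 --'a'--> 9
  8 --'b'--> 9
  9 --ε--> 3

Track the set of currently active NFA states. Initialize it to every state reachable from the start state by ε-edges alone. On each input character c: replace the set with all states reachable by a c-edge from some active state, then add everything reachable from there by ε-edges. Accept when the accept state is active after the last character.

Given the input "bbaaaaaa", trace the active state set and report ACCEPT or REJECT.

initial (ε-close {0}): {0,1,2,3,4,5,6,8}
'b' @ 1: {1,2,3,4,5,6,8,9}  [accepting]
'b' @ 2: {1,2,3,4,5,6,8,9}  [accepting]
'a' @ 3: {1,2,3,4,5,6,7,8,9}  [accepting]
'a' @ 4: {1,2,3,4,5,6,7,8,9}  [accepting]
'a' @ 5: {1,2,3,4,5,6,7,8,9}  [accepting]
'a' @ 6: {1,2,3,4,5,6,7,8,9}  [accepting]
'a' @ 7: {1,2,3,4,5,6,7,8,9}  [accepting]
'a' @ 8: {1,2,3,4,5,6,7,8,9}  [accepting]
final: {1,2,3,4,5,6,7,8,9}; accept 1 in set

Answer: ACCEPT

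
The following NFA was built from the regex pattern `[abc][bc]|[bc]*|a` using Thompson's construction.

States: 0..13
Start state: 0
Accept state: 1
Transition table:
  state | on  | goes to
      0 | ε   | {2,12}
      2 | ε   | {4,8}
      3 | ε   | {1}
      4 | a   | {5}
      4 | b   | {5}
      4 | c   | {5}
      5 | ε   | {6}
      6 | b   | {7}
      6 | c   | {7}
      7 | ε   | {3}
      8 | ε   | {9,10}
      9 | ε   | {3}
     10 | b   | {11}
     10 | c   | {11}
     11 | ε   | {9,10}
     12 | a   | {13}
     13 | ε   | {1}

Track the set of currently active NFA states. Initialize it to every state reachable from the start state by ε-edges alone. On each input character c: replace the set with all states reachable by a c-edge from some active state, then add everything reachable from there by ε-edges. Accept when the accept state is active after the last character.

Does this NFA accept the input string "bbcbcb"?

Answer: ACCEPT

Steps:
start: ε-closure({0}) = {0,1,2,3,4,8,9,10,12}
'b' @ 1: {1,3,5,6,9,10,11}  (accept∈set)
'b' @ 2: {1,3,7,9,10,11}  (accept∈set)
'c' @ 3: {1,3,9,10,11}  (accept∈set)
'b' @ 4: {1,3,9,10,11}  (accept∈set)
'c' @ 5: {1,3,9,10,11}  (accept∈set)
'b' @ 6: {1,3,9,10,11}  (accept∈set)
final: {1,3,9,10,11}; accept 1 in set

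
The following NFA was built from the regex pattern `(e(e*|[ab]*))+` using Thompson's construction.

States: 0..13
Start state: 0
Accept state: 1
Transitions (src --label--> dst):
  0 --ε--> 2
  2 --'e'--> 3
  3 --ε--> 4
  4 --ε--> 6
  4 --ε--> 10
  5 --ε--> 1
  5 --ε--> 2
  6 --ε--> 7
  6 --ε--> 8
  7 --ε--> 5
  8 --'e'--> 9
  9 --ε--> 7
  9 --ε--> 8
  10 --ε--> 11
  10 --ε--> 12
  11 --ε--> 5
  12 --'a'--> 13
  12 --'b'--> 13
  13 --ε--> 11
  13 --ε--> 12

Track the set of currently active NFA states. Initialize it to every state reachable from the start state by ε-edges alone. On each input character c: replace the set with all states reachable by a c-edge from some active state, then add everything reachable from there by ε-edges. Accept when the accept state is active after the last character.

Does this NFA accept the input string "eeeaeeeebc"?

initial (ε-close {0}): {0,2}
'e' @ 1: {1,2,3,4,5,6,7,8,10,11,12}  [accepting]
'e' @ 2: {1,2,3,4,5,6,7,8,9,10,11,12}  [accepting]
'e' @ 3: {1,2,3,4,5,6,7,8,9,10,11,12}  [accepting]
'a' @ 4: {1,2,5,11,12,13}  [accepting]
'e' @ 5: {1,2,3,4,5,6,7,8,10,11,12}  [accepting]
'e' @ 6: {1,2,3,4,5,6,7,8,9,10,11,12}  [accepting]
'e' @ 7: {1,2,3,4,5,6,7,8,9,10,11,12}  [accepting]
'e' @ 8: {1,2,3,4,5,6,7,8,9,10,11,12}  [accepting]
'b' @ 9: {1,2,5,11,12,13}  [accepting]
'c' @ 10: {}  — dead — no transitions
final: {}; accept 1 not in set

Answer: REJECT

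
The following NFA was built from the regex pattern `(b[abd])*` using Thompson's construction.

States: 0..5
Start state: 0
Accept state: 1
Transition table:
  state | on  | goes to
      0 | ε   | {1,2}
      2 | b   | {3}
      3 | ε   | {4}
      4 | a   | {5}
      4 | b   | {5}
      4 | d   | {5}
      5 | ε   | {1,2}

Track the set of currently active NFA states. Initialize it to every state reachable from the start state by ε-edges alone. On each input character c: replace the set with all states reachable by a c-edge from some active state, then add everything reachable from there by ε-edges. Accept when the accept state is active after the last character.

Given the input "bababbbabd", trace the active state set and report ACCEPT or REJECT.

start: ε-closure({0}) = {0,1,2}
'b' @ 1: {3,4}
'a' @ 2: {1,2,5}  [accepting]
'b' @ 3: {3,4}
'a' @ 4: {1,2,5}  [accepting]
'b' @ 5: {3,4}
'b' @ 6: {1,2,5}  [accepting]
'b' @ 7: {3,4}
'a' @ 8: {1,2,5}  [accepting]
'b' @ 9: {3,4}
'd' @ 10: {1,2,5}  [accepting]
after full input: {1,2,5}  (accept=1 in)

Answer: ACCEPT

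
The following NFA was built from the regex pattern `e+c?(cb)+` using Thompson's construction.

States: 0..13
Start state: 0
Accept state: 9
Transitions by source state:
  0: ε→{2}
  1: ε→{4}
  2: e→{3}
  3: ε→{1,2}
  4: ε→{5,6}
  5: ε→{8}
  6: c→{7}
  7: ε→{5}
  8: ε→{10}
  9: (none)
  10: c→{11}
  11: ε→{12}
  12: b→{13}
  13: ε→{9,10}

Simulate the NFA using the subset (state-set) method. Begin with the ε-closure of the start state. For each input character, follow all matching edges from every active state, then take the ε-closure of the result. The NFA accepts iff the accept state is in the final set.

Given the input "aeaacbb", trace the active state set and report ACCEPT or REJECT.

start: ε-closure({0}) = {0,2}
'a' @ 1: {}  — dead — no transitions
rest 'eaacbb' ignored (set empty)
final: {}; accept 9 not in set

Answer: REJECT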